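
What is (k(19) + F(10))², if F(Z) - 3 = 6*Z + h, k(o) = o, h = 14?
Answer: 9216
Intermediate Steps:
F(Z) = 17 + 6*Z (F(Z) = 3 + (6*Z + 14) = 3 + (14 + 6*Z) = 17 + 6*Z)
(k(19) + F(10))² = (19 + (17 + 6*10))² = (19 + (17 + 60))² = (19 + 77)² = 96² = 9216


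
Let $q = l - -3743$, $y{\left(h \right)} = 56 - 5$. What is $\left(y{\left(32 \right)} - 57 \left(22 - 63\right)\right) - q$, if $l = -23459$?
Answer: $22104$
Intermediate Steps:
$y{\left(h \right)} = 51$
$q = -19716$ ($q = -23459 - -3743 = -23459 + 3743 = -19716$)
$\left(y{\left(32 \right)} - 57 \left(22 - 63\right)\right) - q = \left(51 - 57 \left(22 - 63\right)\right) - -19716 = \left(51 - -2337\right) + 19716 = \left(51 + 2337\right) + 19716 = 2388 + 19716 = 22104$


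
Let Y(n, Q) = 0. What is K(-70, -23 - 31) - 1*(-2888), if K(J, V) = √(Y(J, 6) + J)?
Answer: 2888 + I*√70 ≈ 2888.0 + 8.3666*I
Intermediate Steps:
K(J, V) = √J (K(J, V) = √(0 + J) = √J)
K(-70, -23 - 31) - 1*(-2888) = √(-70) - 1*(-2888) = I*√70 + 2888 = 2888 + I*√70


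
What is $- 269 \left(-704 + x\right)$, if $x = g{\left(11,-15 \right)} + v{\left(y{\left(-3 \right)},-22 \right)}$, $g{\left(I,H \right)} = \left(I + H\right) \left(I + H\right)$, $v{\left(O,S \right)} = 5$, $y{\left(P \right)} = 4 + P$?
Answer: $183727$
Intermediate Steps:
$g{\left(I,H \right)} = \left(H + I\right)^{2}$ ($g{\left(I,H \right)} = \left(H + I\right) \left(H + I\right) = \left(H + I\right)^{2}$)
$x = 21$ ($x = \left(-15 + 11\right)^{2} + 5 = \left(-4\right)^{2} + 5 = 16 + 5 = 21$)
$- 269 \left(-704 + x\right) = - 269 \left(-704 + 21\right) = \left(-269\right) \left(-683\right) = 183727$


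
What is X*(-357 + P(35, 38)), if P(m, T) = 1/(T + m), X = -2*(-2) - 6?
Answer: 52120/73 ≈ 713.97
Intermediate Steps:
X = -2 (X = 4 - 6 = -2)
X*(-357 + P(35, 38)) = -2*(-357 + 1/(38 + 35)) = -2*(-357 + 1/73) = -2*(-26060/73) = 52120/73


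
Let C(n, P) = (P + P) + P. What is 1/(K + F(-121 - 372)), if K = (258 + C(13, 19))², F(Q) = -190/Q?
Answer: 493/48918115 ≈ 1.0078e-5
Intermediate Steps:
C(n, P) = 3*P (C(n, P) = 2*P + P = 3*P)
K = 99225 (K = (258 + 3*19)² = (258 + 57)² = 315² = 99225)
1/(K + F(-121 - 372)) = 1/(99225 - 190/(-121 - 372)) = 1/(99225 - 190/(-493)) = 1/(99225 - 190*(-1/493)) = 1/(99225 + 190/493) = 1/(48918115/493) = 493/48918115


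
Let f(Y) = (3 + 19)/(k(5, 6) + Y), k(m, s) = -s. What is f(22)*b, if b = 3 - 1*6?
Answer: -33/8 ≈ -4.1250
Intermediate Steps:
b = -3 (b = 3 - 6 = -3)
f(Y) = 22/(-6 + Y) (f(Y) = (3 + 19)/(-1*6 + Y) = 22/(-6 + Y))
f(22)*b = (22/(-6 + 22))*(-3) = (22/16)*(-3) = (22*(1/16))*(-3) = (11/8)*(-3) = -33/8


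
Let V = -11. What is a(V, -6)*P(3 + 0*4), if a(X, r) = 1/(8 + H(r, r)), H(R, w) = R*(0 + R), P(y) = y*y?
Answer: 9/44 ≈ 0.20455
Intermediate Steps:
P(y) = y**2
H(R, w) = R**2 (H(R, w) = R*R = R**2)
a(X, r) = 1/(8 + r**2)
a(V, -6)*P(3 + 0*4) = (3 + 0*4)**2/(8 + (-6)**2) = (3 + 0)**2/(8 + 36) = 3**2/44 = (1/44)*9 = 9/44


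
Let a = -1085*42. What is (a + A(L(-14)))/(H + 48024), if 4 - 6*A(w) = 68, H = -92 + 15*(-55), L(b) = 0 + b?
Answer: -136742/141321 ≈ -0.96760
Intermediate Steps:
L(b) = b
a = -45570
H = -917 (H = -92 - 825 = -917)
A(w) = -32/3 (A(w) = ⅔ - ⅙*68 = ⅔ - 34/3 = -32/3)
(a + A(L(-14)))/(H + 48024) = (-45570 - 32/3)/(-917 + 48024) = -136742/3/47107 = -136742/3*1/47107 = -136742/141321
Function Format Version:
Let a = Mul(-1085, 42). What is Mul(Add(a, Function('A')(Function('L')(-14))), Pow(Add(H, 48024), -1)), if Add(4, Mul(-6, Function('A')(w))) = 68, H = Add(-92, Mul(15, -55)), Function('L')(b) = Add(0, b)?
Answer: Rational(-136742, 141321) ≈ -0.96760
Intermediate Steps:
Function('L')(b) = b
a = -45570
H = -917 (H = Add(-92, -825) = -917)
Function('A')(w) = Rational(-32, 3) (Function('A')(w) = Add(Rational(2, 3), Mul(Rational(-1, 6), 68)) = Add(Rational(2, 3), Rational(-34, 3)) = Rational(-32, 3))
Mul(Add(a, Function('A')(Function('L')(-14))), Pow(Add(H, 48024), -1)) = Mul(Add(-45570, Rational(-32, 3)), Pow(Add(-917, 48024), -1)) = Mul(Rational(-136742, 3), Pow(47107, -1)) = Mul(Rational(-136742, 3), Rational(1, 47107)) = Rational(-136742, 141321)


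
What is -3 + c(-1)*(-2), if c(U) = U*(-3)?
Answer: -9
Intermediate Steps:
c(U) = -3*U
-3 + c(-1)*(-2) = -3 - 3*(-1)*(-2) = -3 + 3*(-2) = -3 - 6 = -9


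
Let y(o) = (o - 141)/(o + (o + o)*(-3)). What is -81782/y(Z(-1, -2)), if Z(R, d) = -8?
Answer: 3271280/149 ≈ 21955.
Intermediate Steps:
y(o) = -(-141 + o)/(5*o) (y(o) = (-141 + o)/(o + (2*o)*(-3)) = (-141 + o)/(o - 6*o) = (-141 + o)/((-5*o)) = (-141 + o)*(-1/(5*o)) = -(-141 + o)/(5*o))
-81782/y(Z(-1, -2)) = -81782*(-40/(141 - 1*(-8))) = -81782*(-40/(141 + 8)) = -81782/((⅕)*(-⅛)*149) = -81782/(-149/40) = -81782*(-40/149) = 3271280/149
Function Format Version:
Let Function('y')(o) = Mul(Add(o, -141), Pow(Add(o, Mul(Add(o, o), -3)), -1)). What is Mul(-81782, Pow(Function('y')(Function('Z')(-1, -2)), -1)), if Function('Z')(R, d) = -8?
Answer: Rational(3271280, 149) ≈ 21955.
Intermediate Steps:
Function('y')(o) = Mul(Rational(-1, 5), Pow(o, -1), Add(-141, o)) (Function('y')(o) = Mul(Add(-141, o), Pow(Add(o, Mul(Mul(2, o), -3)), -1)) = Mul(Add(-141, o), Pow(Add(o, Mul(-6, o)), -1)) = Mul(Add(-141, o), Pow(Mul(-5, o), -1)) = Mul(Add(-141, o), Mul(Rational(-1, 5), Pow(o, -1))) = Mul(Rational(-1, 5), Pow(o, -1), Add(-141, o)))
Mul(-81782, Pow(Function('y')(Function('Z')(-1, -2)), -1)) = Mul(-81782, Pow(Mul(Rational(1, 5), Pow(-8, -1), Add(141, Mul(-1, -8))), -1)) = Mul(-81782, Pow(Mul(Rational(1, 5), Rational(-1, 8), Add(141, 8)), -1)) = Mul(-81782, Pow(Mul(Rational(1, 5), Rational(-1, 8), 149), -1)) = Mul(-81782, Pow(Rational(-149, 40), -1)) = Mul(-81782, Rational(-40, 149)) = Rational(3271280, 149)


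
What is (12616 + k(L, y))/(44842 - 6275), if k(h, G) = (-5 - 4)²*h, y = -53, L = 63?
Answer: 17719/38567 ≈ 0.45943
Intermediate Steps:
k(h, G) = 81*h (k(h, G) = (-9)²*h = 81*h)
(12616 + k(L, y))/(44842 - 6275) = (12616 + 81*63)/(44842 - 6275) = (12616 + 5103)/38567 = 17719*(1/38567) = 17719/38567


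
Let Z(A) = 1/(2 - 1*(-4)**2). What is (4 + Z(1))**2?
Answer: 3025/196 ≈ 15.434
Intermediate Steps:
Z(A) = -1/14 (Z(A) = 1/(2 - 1*16) = 1/(2 - 16) = 1/(-14) = -1/14)
(4 + Z(1))**2 = (4 - 1/14)**2 = (55/14)**2 = 3025/196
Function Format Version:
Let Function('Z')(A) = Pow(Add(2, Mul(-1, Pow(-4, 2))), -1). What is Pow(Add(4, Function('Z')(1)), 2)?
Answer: Rational(3025, 196) ≈ 15.434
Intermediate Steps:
Function('Z')(A) = Rational(-1, 14) (Function('Z')(A) = Pow(Add(2, Mul(-1, 16)), -1) = Pow(Add(2, -16), -1) = Pow(-14, -1) = Rational(-1, 14))
Pow(Add(4, Function('Z')(1)), 2) = Pow(Add(4, Rational(-1, 14)), 2) = Pow(Rational(55, 14), 2) = Rational(3025, 196)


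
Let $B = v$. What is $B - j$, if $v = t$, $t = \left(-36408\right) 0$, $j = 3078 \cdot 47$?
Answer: $-144666$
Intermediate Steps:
$j = 144666$
$t = 0$
$v = 0$
$B = 0$
$B - j = 0 - 144666 = -144666$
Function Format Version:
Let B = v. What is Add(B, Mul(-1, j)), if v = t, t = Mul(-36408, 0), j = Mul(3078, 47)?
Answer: -144666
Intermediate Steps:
j = 144666
t = 0
v = 0
B = 0
Add(B, Mul(-1, j)) = Add(0, Mul(-1, 144666)) = Add(0, -144666) = -144666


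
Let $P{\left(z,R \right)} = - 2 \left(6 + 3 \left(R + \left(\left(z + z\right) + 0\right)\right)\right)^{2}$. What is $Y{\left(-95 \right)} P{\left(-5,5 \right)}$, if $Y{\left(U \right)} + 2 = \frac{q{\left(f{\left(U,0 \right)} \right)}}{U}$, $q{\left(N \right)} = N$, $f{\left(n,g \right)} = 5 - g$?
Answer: $\frac{6318}{19} \approx 332.53$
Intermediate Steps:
$P{\left(z,R \right)} = - 2 \left(6 + 3 R + 6 z\right)^{2}$ ($P{\left(z,R \right)} = - 2 \left(6 + 3 \left(R + \left(2 z + 0\right)\right)\right)^{2} = - 2 \left(6 + 3 \left(R + 2 z\right)\right)^{2} = - 2 \left(6 + \left(3 R + 6 z\right)\right)^{2} = - 2 \left(6 + 3 R + 6 z\right)^{2}$)
$Y{\left(U \right)} = -2 + \frac{5}{U}$ ($Y{\left(U \right)} = -2 + \frac{5 - 0}{U} = -2 + \frac{5 + 0}{U} = -2 + \frac{5}{U}$)
$Y{\left(-95 \right)} P{\left(-5,5 \right)} = \left(-2 + \frac{5}{-95}\right) \left(- 18 \left(2 + 5 + 2 \left(-5\right)\right)^{2}\right) = \left(-2 + 5 \left(- \frac{1}{95}\right)\right) \left(- 18 \left(2 + 5 - 10\right)^{2}\right) = \left(-2 - \frac{1}{19}\right) \left(- 18 \left(-3\right)^{2}\right) = - \frac{39 \left(\left(-18\right) 9\right)}{19} = \left(- \frac{39}{19}\right) \left(-162\right) = \frac{6318}{19}$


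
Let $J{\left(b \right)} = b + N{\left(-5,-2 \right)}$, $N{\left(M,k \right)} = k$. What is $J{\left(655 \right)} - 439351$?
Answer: $-438698$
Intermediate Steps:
$J{\left(b \right)} = -2 + b$ ($J{\left(b \right)} = b - 2 = -2 + b$)
$J{\left(655 \right)} - 439351 = \left(-2 + 655\right) - 439351 = 653 - 439351 = -438698$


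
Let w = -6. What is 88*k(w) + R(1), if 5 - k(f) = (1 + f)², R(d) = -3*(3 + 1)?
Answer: -1772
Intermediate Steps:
R(d) = -12 (R(d) = -3*4 = -12)
k(f) = 5 - (1 + f)²
88*k(w) + R(1) = 88*(5 - (1 - 6)²) - 12 = 88*(5 - 1*(-5)²) - 12 = 88*(5 - 1*25) - 12 = 88*(5 - 25) - 12 = 88*(-20) - 12 = -1760 - 12 = -1772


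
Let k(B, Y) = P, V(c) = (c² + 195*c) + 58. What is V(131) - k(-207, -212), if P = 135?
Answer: 42629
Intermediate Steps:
V(c) = 58 + c² + 195*c
k(B, Y) = 135
V(131) - k(-207, -212) = (58 + 131² + 195*131) - 1*135 = (58 + 17161 + 25545) - 135 = 42764 - 135 = 42629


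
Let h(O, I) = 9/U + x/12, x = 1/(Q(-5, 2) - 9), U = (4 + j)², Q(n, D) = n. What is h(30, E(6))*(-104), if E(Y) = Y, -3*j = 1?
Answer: -175331/2541 ≈ -69.001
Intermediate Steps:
j = -⅓ (j = -⅓*1 = -⅓ ≈ -0.33333)
U = 121/9 (U = (4 - ⅓)² = (11/3)² = 121/9 ≈ 13.444)
x = -1/14 (x = 1/(-5 - 9) = 1/(-14) = -1/14 ≈ -0.071429)
h(O, I) = 13487/20328 (h(O, I) = 9/(121/9) - 1/14/12 = 9*(9/121) - 1/14*1/12 = 81/121 - 1/168 = 13487/20328)
h(30, E(6))*(-104) = (13487/20328)*(-104) = -175331/2541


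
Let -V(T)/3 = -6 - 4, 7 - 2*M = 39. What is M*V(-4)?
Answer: -480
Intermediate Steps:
M = -16 (M = 7/2 - ½*39 = 7/2 - 39/2 = -16)
V(T) = 30 (V(T) = -3*(-6 - 4) = -3*(-10) = 30)
M*V(-4) = -16*30 = -480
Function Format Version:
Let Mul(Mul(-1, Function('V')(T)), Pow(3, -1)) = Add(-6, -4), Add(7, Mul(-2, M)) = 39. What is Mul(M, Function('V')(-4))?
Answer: -480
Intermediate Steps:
M = -16 (M = Add(Rational(7, 2), Mul(Rational(-1, 2), 39)) = Add(Rational(7, 2), Rational(-39, 2)) = -16)
Function('V')(T) = 30 (Function('V')(T) = Mul(-3, Add(-6, -4)) = Mul(-3, -10) = 30)
Mul(M, Function('V')(-4)) = Mul(-16, 30) = -480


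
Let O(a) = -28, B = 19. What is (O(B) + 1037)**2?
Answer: 1018081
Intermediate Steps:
(O(B) + 1037)**2 = (-28 + 1037)**2 = 1009**2 = 1018081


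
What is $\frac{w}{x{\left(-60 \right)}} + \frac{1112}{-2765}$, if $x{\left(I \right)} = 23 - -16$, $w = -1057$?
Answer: $- \frac{2965973}{107835} \approx -27.505$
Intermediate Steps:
$x{\left(I \right)} = 39$ ($x{\left(I \right)} = 23 + 16 = 39$)
$\frac{w}{x{\left(-60 \right)}} + \frac{1112}{-2765} = - \frac{1057}{39} + \frac{1112}{-2765} = \left(-1057\right) \frac{1}{39} + 1112 \left(- \frac{1}{2765}\right) = - \frac{1057}{39} - \frac{1112}{2765} = - \frac{2965973}{107835}$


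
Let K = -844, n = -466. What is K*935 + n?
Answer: -789606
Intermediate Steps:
K*935 + n = -844*935 - 466 = -789140 - 466 = -789606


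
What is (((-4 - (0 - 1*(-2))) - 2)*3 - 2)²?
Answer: 676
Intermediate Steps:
(((-4 - (0 - 1*(-2))) - 2)*3 - 2)² = (((-4 - (0 + 2)) - 2)*3 - 2)² = (((-4 - 1*2) - 2)*3 - 2)² = (((-4 - 2) - 2)*3 - 2)² = ((-6 - 2)*3 - 2)² = (-8*3 - 2)² = (-24 - 2)² = (-26)² = 676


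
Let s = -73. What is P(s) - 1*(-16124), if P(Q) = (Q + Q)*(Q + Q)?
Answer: 37440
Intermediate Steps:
P(Q) = 4*Q**2 (P(Q) = (2*Q)*(2*Q) = 4*Q**2)
P(s) - 1*(-16124) = 4*(-73)**2 - 1*(-16124) = 4*5329 + 16124 = 21316 + 16124 = 37440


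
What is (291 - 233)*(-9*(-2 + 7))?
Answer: -2610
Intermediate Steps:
(291 - 233)*(-9*(-2 + 7)) = 58*(-9*5) = 58*(-45) = -2610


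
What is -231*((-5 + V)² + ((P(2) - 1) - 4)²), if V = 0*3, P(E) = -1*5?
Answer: -28875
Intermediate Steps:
P(E) = -5
V = 0
-231*((-5 + V)² + ((P(2) - 1) - 4)²) = -231*((-5 + 0)² + ((-5 - 1) - 4)²) = -231*((-5)² + (-6 - 4)²) = -231*(25 + (-10)²) = -231*(25 + 100) = -231*125 = -28875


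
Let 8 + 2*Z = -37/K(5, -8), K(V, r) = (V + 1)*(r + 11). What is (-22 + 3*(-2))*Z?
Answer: 1267/9 ≈ 140.78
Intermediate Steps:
K(V, r) = (1 + V)*(11 + r)
Z = -181/36 (Z = -4 + (-37/(11 - 8 + 11*5 + 5*(-8)))/2 = -4 + (-37/(11 - 8 + 55 - 40))/2 = -4 + (-37/18)/2 = -4 + (-37*1/18)/2 = -4 + (½)*(-37/18) = -4 - 37/36 = -181/36 ≈ -5.0278)
(-22 + 3*(-2))*Z = (-22 + 3*(-2))*(-181/36) = (-22 - 6)*(-181/36) = -28*(-181/36) = 1267/9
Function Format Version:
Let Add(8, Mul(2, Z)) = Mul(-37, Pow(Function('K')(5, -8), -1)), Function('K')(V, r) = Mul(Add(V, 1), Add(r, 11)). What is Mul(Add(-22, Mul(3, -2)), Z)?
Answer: Rational(1267, 9) ≈ 140.78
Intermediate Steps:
Function('K')(V, r) = Mul(Add(1, V), Add(11, r))
Z = Rational(-181, 36) (Z = Add(-4, Mul(Rational(1, 2), Mul(-37, Pow(Add(11, -8, Mul(11, 5), Mul(5, -8)), -1)))) = Add(-4, Mul(Rational(1, 2), Mul(-37, Pow(Add(11, -8, 55, -40), -1)))) = Add(-4, Mul(Rational(1, 2), Mul(-37, Pow(18, -1)))) = Add(-4, Mul(Rational(1, 2), Mul(-37, Rational(1, 18)))) = Add(-4, Mul(Rational(1, 2), Rational(-37, 18))) = Add(-4, Rational(-37, 36)) = Rational(-181, 36) ≈ -5.0278)
Mul(Add(-22, Mul(3, -2)), Z) = Mul(Add(-22, Mul(3, -2)), Rational(-181, 36)) = Mul(Add(-22, -6), Rational(-181, 36)) = Mul(-28, Rational(-181, 36)) = Rational(1267, 9)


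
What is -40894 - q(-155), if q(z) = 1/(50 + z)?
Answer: -4293869/105 ≈ -40894.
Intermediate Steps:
-40894 - q(-155) = -40894 - 1/(50 - 155) = -40894 - 1/(-105) = -40894 - 1*(-1/105) = -40894 + 1/105 = -4293869/105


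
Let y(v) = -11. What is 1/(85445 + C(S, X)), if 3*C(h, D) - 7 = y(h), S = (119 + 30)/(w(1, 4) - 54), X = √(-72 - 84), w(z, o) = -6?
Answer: 3/256331 ≈ 1.1704e-5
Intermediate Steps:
X = 2*I*√39 (X = √(-156) = 2*I*√39 ≈ 12.49*I)
S = -149/60 (S = (119 + 30)/(-6 - 54) = 149/(-60) = 149*(-1/60) = -149/60 ≈ -2.4833)
C(h, D) = -4/3 (C(h, D) = 7/3 + (⅓)*(-11) = 7/3 - 11/3 = -4/3)
1/(85445 + C(S, X)) = 1/(85445 - 4/3) = 1/(256331/3) = 3/256331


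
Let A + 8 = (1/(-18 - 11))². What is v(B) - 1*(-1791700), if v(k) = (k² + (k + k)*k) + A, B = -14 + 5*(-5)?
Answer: 1510650456/841 ≈ 1.7963e+6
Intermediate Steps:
B = -39 (B = -14 - 25 = -39)
A = -6727/841 (A = -8 + (1/(-18 - 11))² = -8 + (1/(-29))² = -8 + (-1/29)² = -8 + 1/841 = -6727/841 ≈ -7.9988)
v(k) = -6727/841 + 3*k² (v(k) = (k² + (k + k)*k) - 6727/841 = (k² + (2*k)*k) - 6727/841 = (k² + 2*k²) - 6727/841 = 3*k² - 6727/841 = -6727/841 + 3*k²)
v(B) - 1*(-1791700) = (-6727/841 + 3*(-39)²) - 1*(-1791700) = (-6727/841 + 3*1521) + 1791700 = (-6727/841 + 4563) + 1791700 = 3830756/841 + 1791700 = 1510650456/841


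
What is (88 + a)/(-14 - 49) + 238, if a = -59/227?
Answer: 375969/1589 ≈ 236.61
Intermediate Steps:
a = -59/227 (a = -59*1/227 = -59/227 ≈ -0.25991)
(88 + a)/(-14 - 49) + 238 = (88 - 59/227)/(-14 - 49) + 238 = (19917/227)/(-63) + 238 = (19917/227)*(-1/63) + 238 = -2213/1589 + 238 = 375969/1589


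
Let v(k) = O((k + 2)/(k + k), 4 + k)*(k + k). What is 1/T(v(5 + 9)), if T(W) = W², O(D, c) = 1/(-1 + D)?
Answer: 9/38416 ≈ 0.00023428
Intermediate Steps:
v(k) = 2*k/(-1 + (2 + k)/(2*k)) (v(k) = (k + k)/(-1 + (k + 2)/(k + k)) = (2*k)/(-1 + (2 + k)/((2*k))) = (2*k)/(-1 + (2 + k)*(1/(2*k))) = (2*k)/(-1 + (2 + k)/(2*k)) = 2*k/(-1 + (2 + k)/(2*k)))
1/T(v(5 + 9)) = 1/((-4*(5 + 9)²/(-2 + (5 + 9)))²) = 1/((-4*14²/(-2 + 14))²) = 1/((-4*196/12)²) = 1/((-4*196*1/12)²) = 1/((-196/3)²) = 1/(38416/9) = 9/38416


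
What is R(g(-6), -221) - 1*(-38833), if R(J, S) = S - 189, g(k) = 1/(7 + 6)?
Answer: 38423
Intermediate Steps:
g(k) = 1/13
R(J, S) = -189 + S
R(g(-6), -221) - 1*(-38833) = (-189 - 221) - 1*(-38833) = -410 + 38833 = 38423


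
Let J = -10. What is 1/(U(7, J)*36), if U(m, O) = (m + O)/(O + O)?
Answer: 5/27 ≈ 0.18519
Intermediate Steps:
U(m, O) = (O + m)/(2*O) (U(m, O) = (O + m)/((2*O)) = (O + m)*(1/(2*O)) = (O + m)/(2*O))
1/(U(7, J)*36) = 1/(((½)*(-10 + 7)/(-10))*36) = 1/(((½)*(-⅒)*(-3))*36) = 1/((3/20)*36) = 1/(27/5) = 5/27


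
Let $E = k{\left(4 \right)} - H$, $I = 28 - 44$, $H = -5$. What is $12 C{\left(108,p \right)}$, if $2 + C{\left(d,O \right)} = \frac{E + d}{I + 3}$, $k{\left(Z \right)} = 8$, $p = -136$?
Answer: $- \frac{1764}{13} \approx -135.69$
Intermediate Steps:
$I = -16$ ($I = 28 - 44 = -16$)
$E = 13$ ($E = 8 - -5 = 8 + 5 = 13$)
$C{\left(d,O \right)} = -3 - \frac{d}{13}$ ($C{\left(d,O \right)} = -2 + \frac{13 + d}{-16 + 3} = -2 + \frac{13 + d}{-13} = -2 + \left(13 + d\right) \left(- \frac{1}{13}\right) = -2 - \left(1 + \frac{d}{13}\right) = -3 - \frac{d}{13}$)
$12 C{\left(108,p \right)} = 12 \left(-3 - \frac{108}{13}\right) = 12 \left(- \frac{147}{13}\right) = - \frac{1764}{13}$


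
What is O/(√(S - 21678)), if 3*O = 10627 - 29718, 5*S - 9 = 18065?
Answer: 19091*I*√112895/135474 ≈ 47.349*I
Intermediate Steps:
S = 18074/5 (S = 9/5 + (⅕)*18065 = 9/5 + 3613 = 18074/5 ≈ 3614.8)
O = -19091/3 (O = (10627 - 29718)/3 = (⅓)*(-19091) = -19091/3 ≈ -6363.7)
O/(√(S - 21678)) = -19091/(3*√(18074/5 - 21678)) = -19091*(-I*√112895/45158)/3 = -(-19091)*I*√112895/135474 = 19091*I*√112895/135474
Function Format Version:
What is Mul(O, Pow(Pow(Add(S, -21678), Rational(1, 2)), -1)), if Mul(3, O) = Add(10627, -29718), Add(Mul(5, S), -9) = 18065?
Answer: Mul(Rational(19091, 135474), I, Pow(112895, Rational(1, 2))) ≈ Mul(47.349, I)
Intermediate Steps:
S = Rational(18074, 5) (S = Add(Rational(9, 5), Mul(Rational(1, 5), 18065)) = Add(Rational(9, 5), 3613) = Rational(18074, 5) ≈ 3614.8)
O = Rational(-19091, 3) (O = Mul(Rational(1, 3), Add(10627, -29718)) = Mul(Rational(1, 3), -19091) = Rational(-19091, 3) ≈ -6363.7)
Mul(O, Pow(Pow(Add(S, -21678), Rational(1, 2)), -1)) = Mul(Rational(-19091, 3), Pow(Pow(Add(Rational(18074, 5), -21678), Rational(1, 2)), -1)) = Mul(Rational(-19091, 3), Pow(Pow(Rational(-90316, 5), Rational(1, 2)), -1)) = Mul(Rational(-19091, 3), Pow(Mul(Rational(2, 5), I, Pow(112895, Rational(1, 2))), -1)) = Mul(Rational(-19091, 3), Mul(Rational(-1, 45158), I, Pow(112895, Rational(1, 2)))) = Mul(Rational(19091, 135474), I, Pow(112895, Rational(1, 2)))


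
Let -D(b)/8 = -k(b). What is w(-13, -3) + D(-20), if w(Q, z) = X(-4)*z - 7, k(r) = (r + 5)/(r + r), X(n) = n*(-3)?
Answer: -40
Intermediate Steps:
X(n) = -3*n
k(r) = (5 + r)/(2*r) (k(r) = (5 + r)/((2*r)) = (5 + r)*(1/(2*r)) = (5 + r)/(2*r))
D(b) = 4*(5 + b)/b (D(b) = -(-8)*(5 + b)/(2*b) = -(-4)*(5 + b)/b = 4*(5 + b)/b)
w(Q, z) = -7 + 12*z (w(Q, z) = (-3*(-4))*z - 7 = 12*z - 7 = -7 + 12*z)
w(-13, -3) + D(-20) = (-7 + 12*(-3)) + (4 + 20/(-20)) = (-7 - 36) + (4 + 20*(-1/20)) = -43 + (4 - 1) = -43 + 3 = -40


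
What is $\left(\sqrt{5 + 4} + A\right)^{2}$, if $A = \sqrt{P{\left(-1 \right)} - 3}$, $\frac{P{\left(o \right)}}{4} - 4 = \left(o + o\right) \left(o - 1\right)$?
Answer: $\left(3 + \sqrt{29}\right)^{2} \approx 70.311$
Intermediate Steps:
$P{\left(o \right)} = 16 + 8 o \left(-1 + o\right)$ ($P{\left(o \right)} = 16 + 4 \left(o + o\right) \left(o - 1\right) = 16 + 4 \cdot 2 o \left(-1 + o\right) = 16 + 8 o \left(-1 + o\right)$)
$A = \sqrt{29}$ ($A = \sqrt{\left(16 - -8 + 8 \left(-1\right)^{2}\right) - 3} = \sqrt{\left(16 + 8 + 8 \cdot 1\right) - 3} = \sqrt{\left(16 + 8 + 8\right) - 3} = \sqrt{32 - 3} = \sqrt{29} \approx 5.3852$)
$\left(\sqrt{5 + 4} + A\right)^{2} = \left(\sqrt{5 + 4} + \sqrt{29}\right)^{2} = \left(\sqrt{9} + \sqrt{29}\right)^{2} = \left(3 + \sqrt{29}\right)^{2}$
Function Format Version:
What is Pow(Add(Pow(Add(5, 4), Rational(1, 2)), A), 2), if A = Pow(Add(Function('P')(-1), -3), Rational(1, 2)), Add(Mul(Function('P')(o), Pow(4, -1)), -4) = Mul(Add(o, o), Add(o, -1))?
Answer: Pow(Add(3, Pow(29, Rational(1, 2))), 2) ≈ 70.311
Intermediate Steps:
Function('P')(o) = Add(16, Mul(8, o, Add(-1, o))) (Function('P')(o) = Add(16, Mul(4, Mul(Add(o, o), Add(o, -1)))) = Add(16, Mul(4, Mul(Mul(2, o), Add(-1, o)))) = Add(16, Mul(4, Mul(2, o, Add(-1, o)))) = Add(16, Mul(8, o, Add(-1, o))))
A = Pow(29, Rational(1, 2)) (A = Pow(Add(Add(16, Mul(-8, -1), Mul(8, Pow(-1, 2))), -3), Rational(1, 2)) = Pow(Add(Add(16, 8, Mul(8, 1)), -3), Rational(1, 2)) = Pow(Add(Add(16, 8, 8), -3), Rational(1, 2)) = Pow(Add(32, -3), Rational(1, 2)) = Pow(29, Rational(1, 2)) ≈ 5.3852)
Pow(Add(Pow(Add(5, 4), Rational(1, 2)), A), 2) = Pow(Add(Pow(Add(5, 4), Rational(1, 2)), Pow(29, Rational(1, 2))), 2) = Pow(Add(Pow(9, Rational(1, 2)), Pow(29, Rational(1, 2))), 2) = Pow(Add(3, Pow(29, Rational(1, 2))), 2)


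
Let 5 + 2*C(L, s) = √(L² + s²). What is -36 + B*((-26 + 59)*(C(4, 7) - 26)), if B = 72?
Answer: -67752 + 1188*√65 ≈ -58174.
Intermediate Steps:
C(L, s) = -5/2 + √(L² + s²)/2
-36 + B*((-26 + 59)*(C(4, 7) - 26)) = -36 + 72*((-26 + 59)*((-5/2 + √(4² + 7²)/2) - 26)) = -36 + 72*(33*((-5/2 + √(16 + 49)/2) - 26)) = -36 + 72*(33*((-5/2 + √65/2) - 26)) = -36 + 72*(33*(-57/2 + √65/2)) = -36 + 72*(-1881/2 + 33*√65/2) = -36 + (-67716 + 1188*√65) = -67752 + 1188*√65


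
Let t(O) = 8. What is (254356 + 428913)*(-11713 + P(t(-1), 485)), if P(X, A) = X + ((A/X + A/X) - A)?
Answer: -32984810975/4 ≈ -8.2462e+9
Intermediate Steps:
P(X, A) = X - A + 2*A/X (P(X, A) = X + (2*A/X - A) = X + (-A + 2*A/X) = X - A + 2*A/X)
(254356 + 428913)*(-11713 + P(t(-1), 485)) = (254356 + 428913)*(-11713 + (8 - 1*485 + 2*485/8)) = 683269*(-11713 + (8 - 485 + 2*485*(1/8))) = 683269*(-11713 + (8 - 485 + 485/4)) = 683269*(-11713 - 1423/4) = 683269*(-48275/4) = -32984810975/4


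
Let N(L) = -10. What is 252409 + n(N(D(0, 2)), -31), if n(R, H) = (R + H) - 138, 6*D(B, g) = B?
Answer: 252230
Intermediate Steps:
D(B, g) = B/6
n(R, H) = -138 + H + R (n(R, H) = (H + R) - 138 = -138 + H + R)
252409 + n(N(D(0, 2)), -31) = 252409 + (-138 - 31 - 10) = 252409 - 179 = 252230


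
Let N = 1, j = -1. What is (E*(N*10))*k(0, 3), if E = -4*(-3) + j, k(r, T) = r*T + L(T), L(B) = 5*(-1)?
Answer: -550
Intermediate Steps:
L(B) = -5
k(r, T) = -5 + T*r (k(r, T) = r*T - 5 = T*r - 5 = -5 + T*r)
E = 11 (E = -4*(-3) - 1 = 12 - 1 = 11)
(E*(N*10))*k(0, 3) = (11*(1*10))*(-5 + 3*0) = (11*10)*(-5 + 0) = 110*(-5) = -550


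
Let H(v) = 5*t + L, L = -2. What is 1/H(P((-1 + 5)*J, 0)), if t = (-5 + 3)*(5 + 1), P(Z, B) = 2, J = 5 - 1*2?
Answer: -1/62 ≈ -0.016129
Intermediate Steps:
J = 3 (J = 5 - 2 = 3)
t = -12 (t = -2*6 = -12)
H(v) = -62 (H(v) = 5*(-12) - 2 = -60 - 2 = -62)
1/H(P((-1 + 5)*J, 0)) = 1/(-62) = -1/62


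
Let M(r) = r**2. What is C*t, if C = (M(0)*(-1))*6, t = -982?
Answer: 0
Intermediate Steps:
C = 0 (C = (0**2*(-1))*6 = (0*(-1))*6 = 0*6 = 0)
C*t = 0*(-982) = 0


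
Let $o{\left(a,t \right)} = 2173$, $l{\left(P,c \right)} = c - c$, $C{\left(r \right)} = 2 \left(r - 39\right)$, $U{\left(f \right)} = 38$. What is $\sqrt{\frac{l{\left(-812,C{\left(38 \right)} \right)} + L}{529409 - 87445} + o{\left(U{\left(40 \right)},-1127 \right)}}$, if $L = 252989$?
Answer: $\frac{\sqrt{106142158323651}}{220982} \approx 46.622$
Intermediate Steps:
$C{\left(r \right)} = -78 + 2 r$ ($C{\left(r \right)} = 2 \left(-39 + r\right) = -78 + 2 r$)
$l{\left(P,c \right)} = 0$
$\sqrt{\frac{l{\left(-812,C{\left(38 \right)} \right)} + L}{529409 - 87445} + o{\left(U{\left(40 \right)},-1127 \right)}} = \sqrt{\frac{0 + 252989}{529409 - 87445} + 2173} = \sqrt{\frac{252989}{441964} + 2173} = \sqrt{\frac{960640761}{441964}} = \frac{\sqrt{106142158323651}}{220982}$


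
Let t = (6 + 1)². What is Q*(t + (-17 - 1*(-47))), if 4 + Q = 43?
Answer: 3081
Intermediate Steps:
Q = 39 (Q = -4 + 43 = 39)
t = 49 (t = 7² = 49)
Q*(t + (-17 - 1*(-47))) = 39*(49 + (-17 - 1*(-47))) = 39*(49 + (-17 + 47)) = 39*(49 + 30) = 39*79 = 3081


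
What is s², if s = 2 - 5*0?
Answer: 4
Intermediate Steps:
s = 2 (s = 2 + 0 = 2)
s² = 2² = 4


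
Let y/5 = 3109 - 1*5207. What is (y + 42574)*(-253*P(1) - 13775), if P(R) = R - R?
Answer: -441957100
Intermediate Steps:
P(R) = 0
y = -10490 (y = 5*(3109 - 1*5207) = 5*(3109 - 5207) = 5*(-2098) = -10490)
(y + 42574)*(-253*P(1) - 13775) = (-10490 + 42574)*(-253*0 - 13775) = 32084*(0 - 13775) = 32084*(-13775) = -441957100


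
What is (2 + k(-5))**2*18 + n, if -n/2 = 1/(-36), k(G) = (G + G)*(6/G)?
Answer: 63505/18 ≈ 3528.1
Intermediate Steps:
k(G) = 12 (k(G) = (2*G)*(6/G) = 12)
n = 1/18 (n = -2/(-36) = -2*(-1/36) = 1/18 ≈ 0.055556)
(2 + k(-5))**2*18 + n = (2 + 12)**2*18 + 1/18 = 14**2*18 + 1/18 = 196*18 + 1/18 = 3528 + 1/18 = 63505/18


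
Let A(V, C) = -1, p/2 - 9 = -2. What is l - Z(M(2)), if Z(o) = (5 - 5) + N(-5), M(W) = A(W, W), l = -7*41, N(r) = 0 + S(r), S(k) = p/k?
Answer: -1421/5 ≈ -284.20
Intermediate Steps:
p = 14 (p = 18 + 2*(-2) = 18 - 4 = 14)
S(k) = 14/k
N(r) = 14/r (N(r) = 0 + 14/r = 14/r)
l = -287
M(W) = -1
Z(o) = -14/5 (Z(o) = (5 - 5) + 14/(-5) = 0 + 14*(-⅕) = 0 - 14/5 = -14/5)
l - Z(M(2)) = -287 - 1*(-14/5) = -287 + 14/5 = -1421/5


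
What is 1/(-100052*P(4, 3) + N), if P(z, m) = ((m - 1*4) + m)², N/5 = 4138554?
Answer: 1/20292562 ≈ 4.9279e-8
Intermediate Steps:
N = 20692770 (N = 5*4138554 = 20692770)
P(z, m) = (-4 + 2*m)² (P(z, m) = ((m - 4) + m)² = ((-4 + m) + m)² = (-4 + 2*m)²)
1/(-100052*P(4, 3) + N) = 1/(-400208*(-2 + 3)² + 20692770) = 1/(-400208*1² + 20692770) = 1/(-400208 + 20692770) = 1/20292562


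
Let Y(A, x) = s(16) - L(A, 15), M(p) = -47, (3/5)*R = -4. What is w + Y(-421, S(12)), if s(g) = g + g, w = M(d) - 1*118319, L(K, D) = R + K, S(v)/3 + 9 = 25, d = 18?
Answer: -353719/3 ≈ -1.1791e+5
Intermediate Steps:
R = -20/3 (R = (5/3)*(-4) = -20/3 ≈ -6.6667)
S(v) = 48 (S(v) = -27 + 3*25 = -27 + 75 = 48)
L(K, D) = -20/3 + K
w = -118366 (w = -47 - 1*118319 = -47 - 118319 = -118366)
s(g) = 2*g
Y(A, x) = 116/3 - A (Y(A, x) = 2*16 - (-20/3 + A) = 32 + (20/3 - A) = 116/3 - A)
w + Y(-421, S(12)) = -118366 + (116/3 - 1*(-421)) = -118366 + (116/3 + 421) = -118366 + 1379/3 = -353719/3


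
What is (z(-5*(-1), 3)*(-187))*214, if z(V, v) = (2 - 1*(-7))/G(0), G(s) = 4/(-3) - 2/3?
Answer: 180081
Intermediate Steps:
G(s) = -2 (G(s) = 4*(-⅓) - 2*⅓ = -4/3 - ⅔ = -2)
z(V, v) = -9/2 (z(V, v) = (2 - 1*(-7))/(-2) = (2 + 7)*(-½) = 9*(-½) = -9/2)
(z(-5*(-1), 3)*(-187))*214 = -9/2*(-187)*214 = (1683/2)*214 = 180081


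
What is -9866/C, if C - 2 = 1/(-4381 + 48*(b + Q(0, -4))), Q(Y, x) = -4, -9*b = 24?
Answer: -46380066/9401 ≈ -4933.5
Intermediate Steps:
b = -8/3 (b = -⅑*24 = -8/3 ≈ -2.6667)
C = 9401/4701 (C = 2 + 1/(-4381 + 48*(-8/3 - 4)) = 2 + 1/(-4381 + 48*(-20/3)) = 2 + 1/(-4381 - 320) = 2 + 1/(-4701) = 2 - 1/4701 = 9401/4701 ≈ 1.9998)
-9866/C = -9866/9401/4701 = -9866*4701/9401 = -46380066/9401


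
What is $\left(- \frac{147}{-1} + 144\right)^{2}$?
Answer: $84681$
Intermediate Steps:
$\left(- \frac{147}{-1} + 144\right)^{2} = \left(\left(-147\right) \left(-1\right) + 144\right)^{2} = \left(147 + 144\right)^{2} = 291^{2} = 84681$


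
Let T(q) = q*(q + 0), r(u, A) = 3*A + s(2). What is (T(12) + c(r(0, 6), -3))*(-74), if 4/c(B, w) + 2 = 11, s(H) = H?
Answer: -96200/9 ≈ -10689.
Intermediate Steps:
r(u, A) = 2 + 3*A (r(u, A) = 3*A + 2 = 2 + 3*A)
c(B, w) = 4/9 (c(B, w) = 4/(-2 + 11) = 4/9)
T(q) = q² (T(q) = q*q = q²)
(T(12) + c(r(0, 6), -3))*(-74) = (12² + 4/9)*(-74) = (144 + 4/9)*(-74) = (1300/9)*(-74) = -96200/9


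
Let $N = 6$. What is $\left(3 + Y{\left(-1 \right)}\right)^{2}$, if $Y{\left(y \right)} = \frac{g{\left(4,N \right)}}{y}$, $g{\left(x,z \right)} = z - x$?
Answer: $1$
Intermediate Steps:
$Y{\left(y \right)} = \frac{2}{y}$ ($Y{\left(y \right)} = \frac{6 - 4}{y} = \frac{2}{y}$)
$\left(3 + Y{\left(-1 \right)}\right)^{2} = \left(3 + \frac{2}{-1}\right)^{2} = \left(3 + 2 \left(-1\right)\right)^{2} = \left(3 - 2\right)^{2} = 1^{2} = 1$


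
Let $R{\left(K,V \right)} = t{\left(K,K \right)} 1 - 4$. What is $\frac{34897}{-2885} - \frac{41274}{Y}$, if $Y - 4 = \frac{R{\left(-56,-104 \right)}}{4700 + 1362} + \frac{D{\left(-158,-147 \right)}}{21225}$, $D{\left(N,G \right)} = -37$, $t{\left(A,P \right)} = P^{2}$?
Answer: $- \frac{7670616637703141}{837971627155} \approx -9153.8$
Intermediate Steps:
$R{\left(K,V \right)} = -4 + K^{2}$ ($R{\left(K,V \right)} = K^{2} \cdot 1 - 4 = K^{2} - 4 = -4 + K^{2}$)
$Y = \frac{290458103}{64332975}$ ($Y = 4 - \left(\frac{37}{21225} - \frac{-4 + \left(-56\right)^{2}}{4700 + 1362}\right) = 4 - \left(\frac{37}{21225} - \frac{-4 + 3136}{6062}\right) = 4 + \left(3132 \cdot \frac{1}{6062} - \frac{37}{21225}\right) = 4 + \left(\frac{1566}{3031} - \frac{37}{21225}\right) = 4 + \frac{33126203}{64332975} = \frac{290458103}{64332975} \approx 4.5149$)
$\frac{34897}{-2885} - \frac{41274}{Y} = \frac{34897}{-2885} - \frac{41274}{\frac{290458103}{64332975}} = 34897 \left(- \frac{1}{2885}\right) - \frac{2655279210150}{290458103} = - \frac{34897}{2885} - \frac{2655279210150}{290458103} = - \frac{7670616637703141}{837971627155}$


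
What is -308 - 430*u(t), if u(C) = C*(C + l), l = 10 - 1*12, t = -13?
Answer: -84158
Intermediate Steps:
l = -2 (l = 10 - 12 = -2)
u(C) = C*(-2 + C) (u(C) = C*(C - 2) = C*(-2 + C))
-308 - 430*u(t) = -308 - (-5590)*(-2 - 13) = -308 - (-5590)*(-15) = -308 - 430*195 = -308 - 83850 = -84158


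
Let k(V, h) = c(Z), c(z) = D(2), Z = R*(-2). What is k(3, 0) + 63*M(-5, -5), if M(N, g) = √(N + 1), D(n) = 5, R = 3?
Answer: 5 + 126*I ≈ 5.0 + 126.0*I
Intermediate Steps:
Z = -6 (Z = 3*(-2) = -6)
c(z) = 5
k(V, h) = 5
M(N, g) = √(1 + N)
k(3, 0) + 63*M(-5, -5) = 5 + 63*√(1 - 5) = 5 + 63*√(-4) = 5 + 63*(2*I) = 5 + 126*I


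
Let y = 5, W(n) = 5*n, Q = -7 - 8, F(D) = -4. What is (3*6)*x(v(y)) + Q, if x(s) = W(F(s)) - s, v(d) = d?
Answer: -465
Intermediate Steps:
Q = -15
x(s) = -20 - s (x(s) = 5*(-4) - s = -20 - s)
(3*6)*x(v(y)) + Q = (3*6)*(-20 - 1*5) - 15 = 18*(-20 - 5) - 15 = 18*(-25) - 15 = -450 - 15 = -465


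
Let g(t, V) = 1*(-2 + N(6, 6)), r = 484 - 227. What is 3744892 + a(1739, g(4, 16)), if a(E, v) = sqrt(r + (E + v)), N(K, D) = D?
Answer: 3744892 + 20*sqrt(5) ≈ 3.7449e+6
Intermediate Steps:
r = 257
g(t, V) = 4 (g(t, V) = 1*(-2 + 6) = 1*4 = 4)
a(E, v) = sqrt(257 + E + v) (a(E, v) = sqrt(257 + (E + v)) = sqrt(257 + E + v))
3744892 + a(1739, g(4, 16)) = 3744892 + sqrt(257 + 1739 + 4) = 3744892 + sqrt(2000) = 3744892 + 20*sqrt(5)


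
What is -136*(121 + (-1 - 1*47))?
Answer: -9928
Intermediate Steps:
-136*(121 + (-1 - 1*47)) = -136*(121 + (-1 - 47)) = -136*(121 - 48) = -136*73 = -9928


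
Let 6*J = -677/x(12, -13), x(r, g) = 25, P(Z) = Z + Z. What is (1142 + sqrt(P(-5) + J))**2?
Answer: (34260 + I*sqrt(13062))**2/900 ≈ 1.3042e+6 + 8701.2*I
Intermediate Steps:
P(Z) = 2*Z
J = -677/150 (J = (-677/25)/6 = (-677*1/25)/6 = (1/6)*(-677/25) = -677/150 ≈ -4.5133)
(1142 + sqrt(P(-5) + J))**2 = (1142 + sqrt(2*(-5) - 677/150))**2 = (1142 + sqrt(-10 - 677/150))**2 = (1142 + sqrt(-2177/150))**2 = (1142 + I*sqrt(13062)/30)**2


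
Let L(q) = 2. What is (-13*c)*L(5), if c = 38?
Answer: -988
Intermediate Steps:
(-13*c)*L(5) = -13*38*2 = -494*2 = -988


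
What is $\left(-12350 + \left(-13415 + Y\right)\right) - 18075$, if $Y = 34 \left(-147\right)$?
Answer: $-48838$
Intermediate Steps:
$Y = -4998$
$\left(-12350 + \left(-13415 + Y\right)\right) - 18075 = \left(-12350 - 18413\right) - 18075 = -30763 - 18075 = -48838$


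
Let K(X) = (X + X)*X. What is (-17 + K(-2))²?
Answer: 81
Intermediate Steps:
K(X) = 2*X² (K(X) = (2*X)*X = 2*X²)
(-17 + K(-2))² = (-17 + 2*(-2)²)² = (-17 + 2*4)² = (-17 + 8)² = (-9)² = 81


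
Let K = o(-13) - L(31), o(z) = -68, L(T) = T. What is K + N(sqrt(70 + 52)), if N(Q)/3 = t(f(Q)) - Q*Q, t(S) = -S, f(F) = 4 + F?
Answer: -477 - 3*sqrt(122) ≈ -510.14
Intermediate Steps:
K = -99 (K = -68 - 1*31 = -68 - 31 = -99)
N(Q) = -12 - 3*Q - 3*Q**2 (N(Q) = 3*(-(4 + Q) - Q*Q) = 3*((-4 - Q) - Q**2) = 3*(-4 - Q - Q**2) = -12 - 3*Q - 3*Q**2)
K + N(sqrt(70 + 52)) = -99 + (-12 - 3*sqrt(70 + 52) - 3*(sqrt(70 + 52))**2) = -99 + (-12 - 3*sqrt(122) - 3*(sqrt(122))**2) = -99 + (-12 - 3*sqrt(122) - 3*122) = -99 + (-12 - 3*sqrt(122) - 366) = -99 + (-378 - 3*sqrt(122)) = -477 - 3*sqrt(122)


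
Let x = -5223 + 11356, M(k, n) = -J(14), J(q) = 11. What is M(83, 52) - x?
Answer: -6144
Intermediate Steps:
M(k, n) = -11 (M(k, n) = -1*11 = -11)
x = 6133
M(83, 52) - x = -11 - 1*6133 = -11 - 6133 = -6144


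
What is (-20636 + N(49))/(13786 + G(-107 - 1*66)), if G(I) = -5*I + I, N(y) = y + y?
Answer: -3423/2413 ≈ -1.4186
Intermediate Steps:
N(y) = 2*y
G(I) = -4*I
(-20636 + N(49))/(13786 + G(-107 - 1*66)) = (-20636 + 2*49)/(13786 - 4*(-107 - 1*66)) = (-20636 + 98)/(13786 - 4*(-107 - 66)) = -20538/(13786 - 4*(-173)) = -20538/(13786 + 692) = -20538/14478 = -20538*1/14478 = -3423/2413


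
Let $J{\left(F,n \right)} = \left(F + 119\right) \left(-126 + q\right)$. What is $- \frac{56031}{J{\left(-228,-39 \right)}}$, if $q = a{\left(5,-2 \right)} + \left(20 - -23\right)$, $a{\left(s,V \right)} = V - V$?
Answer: $- \frac{56031}{9047} \approx -6.1933$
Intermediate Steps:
$a{\left(s,V \right)} = 0$
$q = 43$ ($q = 0 + \left(20 - -23\right) = 0 + \left(20 + 23\right) = 0 + 43 = 43$)
$J{\left(F,n \right)} = -9877 - 83 F$ ($J{\left(F,n \right)} = \left(F + 119\right) \left(-126 + 43\right) = \left(119 + F\right) \left(-83\right) = -9877 - 83 F$)
$- \frac{56031}{J{\left(-228,-39 \right)}} = - \frac{56031}{-9877 - -18924} = - \frac{56031}{-9877 + 18924} = - \frac{56031}{9047}$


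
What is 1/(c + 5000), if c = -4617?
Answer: 1/383 ≈ 0.0026110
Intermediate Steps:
1/(c + 5000) = 1/(-4617 + 5000) = 1/383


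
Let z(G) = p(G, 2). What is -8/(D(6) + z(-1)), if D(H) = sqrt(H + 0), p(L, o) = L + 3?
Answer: 8 - 4*sqrt(6) ≈ -1.7980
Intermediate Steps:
p(L, o) = 3 + L
D(H) = sqrt(H)
z(G) = 3 + G
-8/(D(6) + z(-1)) = -8/(sqrt(6) + (3 - 1)) = -8/(sqrt(6) + 2) = -8/(2 + sqrt(6))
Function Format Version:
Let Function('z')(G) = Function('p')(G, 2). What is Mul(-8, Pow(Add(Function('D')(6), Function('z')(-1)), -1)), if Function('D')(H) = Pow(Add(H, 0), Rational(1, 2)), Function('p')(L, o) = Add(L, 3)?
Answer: Add(8, Mul(-4, Pow(6, Rational(1, 2)))) ≈ -1.7980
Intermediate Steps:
Function('p')(L, o) = Add(3, L)
Function('D')(H) = Pow(H, Rational(1, 2))
Function('z')(G) = Add(3, G)
Mul(-8, Pow(Add(Function('D')(6), Function('z')(-1)), -1)) = Mul(-8, Pow(Add(Pow(6, Rational(1, 2)), Add(3, -1)), -1)) = Mul(-8, Pow(Add(Pow(6, Rational(1, 2)), 2), -1)) = Mul(-8, Pow(Add(2, Pow(6, Rational(1, 2))), -1))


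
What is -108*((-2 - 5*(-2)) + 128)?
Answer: -14688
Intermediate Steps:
-108*((-2 - 5*(-2)) + 128) = -108*((-2 + 10) + 128) = -108*(8 + 128) = -108*136 = -14688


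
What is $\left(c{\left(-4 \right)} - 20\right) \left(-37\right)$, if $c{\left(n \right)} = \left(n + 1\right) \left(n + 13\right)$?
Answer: $1739$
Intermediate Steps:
$c{\left(n \right)} = \left(1 + n\right) \left(13 + n\right)$
$\left(c{\left(-4 \right)} - 20\right) \left(-37\right) = \left(\left(13 + \left(-4\right)^{2} + 14 \left(-4\right)\right) - 20\right) \left(-37\right) = \left(\left(13 + 16 - 56\right) - 20\right) \left(-37\right) = \left(-27 - 20\right) \left(-37\right) = \left(-47\right) \left(-37\right) = 1739$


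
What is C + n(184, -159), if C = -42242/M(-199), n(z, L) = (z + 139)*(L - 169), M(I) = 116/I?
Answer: -1941673/58 ≈ -33477.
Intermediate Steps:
n(z, L) = (-169 + L)*(139 + z) (n(z, L) = (139 + z)*(-169 + L) = (-169 + L)*(139 + z))
C = 4203079/58 (C = -42242/(116/(-199)) = -42242/(116*(-1/199)) = -42242/(-116/199) = -42242*(-199/116) = 4203079/58 ≈ 72467.)
C + n(184, -159) = 4203079/58 + (-23491 - 169*184 + 139*(-159) - 159*184) = 4203079/58 + (-23491 - 31096 - 22101 - 29256) = 4203079/58 - 105944 = -1941673/58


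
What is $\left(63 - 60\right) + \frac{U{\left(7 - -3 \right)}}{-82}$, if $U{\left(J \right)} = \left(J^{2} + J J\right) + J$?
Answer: $\frac{18}{41} \approx 0.43902$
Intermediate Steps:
$U{\left(J \right)} = J + 2 J^{2}$ ($U{\left(J \right)} = \left(J^{2} + J^{2}\right) + J = 2 J^{2} + J = J + 2 J^{2}$)
$\left(63 - 60\right) + \frac{U{\left(7 - -3 \right)}}{-82} = \left(63 - 60\right) + \frac{\left(7 - -3\right) \left(1 + 2 \left(7 - -3\right)\right)}{-82} = 3 - \frac{\left(7 + 3\right) \left(1 + 2 \left(7 + 3\right)\right)}{82} = 3 - \frac{10 \left(1 + 2 \cdot 10\right)}{82} = 3 - \frac{10 \left(1 + 20\right)}{82} = 3 - \frac{10 \cdot 21}{82} = 3 - \frac{105}{41} = \frac{18}{41}$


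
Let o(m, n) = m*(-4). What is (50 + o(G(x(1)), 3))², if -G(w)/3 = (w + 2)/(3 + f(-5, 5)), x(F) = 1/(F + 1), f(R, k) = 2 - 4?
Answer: 6400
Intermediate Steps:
f(R, k) = -2
x(F) = 1/(1 + F)
G(w) = -6 - 3*w (G(w) = -3*(w + 2)/(3 - 2) = -3*(2 + w)/1 = -3*(2 + w) = -6 - 3*w)
o(m, n) = -4*m
(50 + o(G(x(1)), 3))² = (50 - 4*(-6 - 3/(1 + 1)))² = (50 - 4*(-6 - 3/2))² = (50 - 4*(-15/2))² = (50 + 30)² = 80² = 6400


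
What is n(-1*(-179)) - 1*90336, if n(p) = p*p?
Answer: -58295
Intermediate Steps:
n(p) = p²
n(-1*(-179)) - 1*90336 = (-1*(-179))² - 1*90336 = 179² - 90336 = 32041 - 90336 = -58295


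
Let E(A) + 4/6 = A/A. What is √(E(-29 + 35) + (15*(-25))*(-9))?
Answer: √30378/3 ≈ 58.098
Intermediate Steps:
E(A) = ⅓ (E(A) = -⅔ + A/A = -⅔ + 1 = ⅓)
√(E(-29 + 35) + (15*(-25))*(-9)) = √(⅓ + (15*(-25))*(-9)) = √(⅓ - 375*(-9)) = √(⅓ + 3375) = √(10126/3) = √30378/3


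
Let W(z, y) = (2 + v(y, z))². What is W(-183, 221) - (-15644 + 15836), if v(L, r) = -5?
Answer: -183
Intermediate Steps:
W(z, y) = 9 (W(z, y) = (2 - 5)² = (-3)² = 9)
W(-183, 221) - (-15644 + 15836) = 9 - (-15644 + 15836) = 9 - 1*192 = 9 - 192 = -183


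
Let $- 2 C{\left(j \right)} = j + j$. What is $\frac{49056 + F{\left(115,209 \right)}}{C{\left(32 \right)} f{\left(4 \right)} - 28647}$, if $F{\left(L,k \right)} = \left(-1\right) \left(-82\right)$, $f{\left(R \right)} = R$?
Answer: $- \frac{49138}{28775} \approx -1.7077$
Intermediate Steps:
$C{\left(j \right)} = - j$ ($C{\left(j \right)} = - \frac{j + j}{2} = - \frac{2 j}{2} = - j$)
$F{\left(L,k \right)} = 82$
$\frac{49056 + F{\left(115,209 \right)}}{C{\left(32 \right)} f{\left(4 \right)} - 28647} = \frac{49056 + 82}{\left(-1\right) 32 \cdot 4 - 28647} = \frac{49138}{\left(-32\right) 4 - 28647} = \frac{49138}{-128 - 28647} = \frac{49138}{-28775} = 49138 \left(- \frac{1}{28775}\right) = - \frac{49138}{28775}$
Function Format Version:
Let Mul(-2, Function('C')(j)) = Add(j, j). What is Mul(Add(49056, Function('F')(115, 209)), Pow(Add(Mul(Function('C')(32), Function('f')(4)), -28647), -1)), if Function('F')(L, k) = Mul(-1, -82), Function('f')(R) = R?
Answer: Rational(-49138, 28775) ≈ -1.7077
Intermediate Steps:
Function('C')(j) = Mul(-1, j) (Function('C')(j) = Mul(Rational(-1, 2), Add(j, j)) = Mul(Rational(-1, 2), Mul(2, j)) = Mul(-1, j))
Function('F')(L, k) = 82
Mul(Add(49056, Function('F')(115, 209)), Pow(Add(Mul(Function('C')(32), Function('f')(4)), -28647), -1)) = Mul(Add(49056, 82), Pow(Add(Mul(Mul(-1, 32), 4), -28647), -1)) = Mul(49138, Pow(Add(Mul(-32, 4), -28647), -1)) = Mul(49138, Pow(Add(-128, -28647), -1)) = Mul(49138, Pow(-28775, -1)) = Mul(49138, Rational(-1, 28775)) = Rational(-49138, 28775)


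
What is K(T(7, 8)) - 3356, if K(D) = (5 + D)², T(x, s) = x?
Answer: -3212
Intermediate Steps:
K(T(7, 8)) - 3356 = (5 + 7)² - 3356 = 12² - 3356 = 144 - 3356 = -3212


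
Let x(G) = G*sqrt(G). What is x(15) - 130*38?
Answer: -4940 + 15*sqrt(15) ≈ -4881.9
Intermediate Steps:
x(G) = G**(3/2)
x(15) - 130*38 = 15**(3/2) - 130*38 = 15*sqrt(15) - 4940 = -4940 + 15*sqrt(15)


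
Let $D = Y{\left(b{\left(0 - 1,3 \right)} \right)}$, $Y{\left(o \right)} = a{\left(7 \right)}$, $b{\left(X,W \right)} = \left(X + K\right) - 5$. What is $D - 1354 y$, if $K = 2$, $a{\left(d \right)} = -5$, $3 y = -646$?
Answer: $\frac{874669}{3} \approx 2.9156 \cdot 10^{5}$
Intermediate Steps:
$y = - \frac{646}{3}$ ($y = \frac{1}{3} \left(-646\right) = - \frac{646}{3} \approx -215.33$)
$b{\left(X,W \right)} = -3 + X$ ($b{\left(X,W \right)} = \left(X + 2\right) - 5 = \left(2 + X\right) - 5 = -3 + X$)
$Y{\left(o \right)} = -5$
$D = -5$
$D - 1354 y = -5 - - \frac{874684}{3} = -5 + \frac{874684}{3} = \frac{874669}{3}$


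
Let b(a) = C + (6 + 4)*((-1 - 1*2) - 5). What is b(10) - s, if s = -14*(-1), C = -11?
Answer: -105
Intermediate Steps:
s = 14
b(a) = -91 (b(a) = -11 + (6 + 4)*((-1 - 1*2) - 5) = -11 + 10*((-1 - 2) - 5) = -11 + 10*(-3 - 5) = -11 + 10*(-8) = -11 - 80 = -91)
b(10) - s = -91 - 1*14 = -91 - 14 = -105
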